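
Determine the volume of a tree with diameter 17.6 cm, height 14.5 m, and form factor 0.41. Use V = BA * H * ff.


(D/200)^2 = (17.6/200)^2 = 0.088^2 = 0.007744
BA = 3.141593 * 0.007744 = 0.0243285 m^2
V = 0.0243285 * 14.5 * 0.41 = 0.144633 ≈ 0.145 m^3

0.145 m^3


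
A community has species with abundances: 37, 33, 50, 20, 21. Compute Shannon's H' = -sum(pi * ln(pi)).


Total N = 37 + 33 + 50 + 20 + 21 = 161
Per-species terms:
  p = 37/161 = 0.229814; ln(p) = -1.470485; p*ln(p) = 0.229814 * (-1.470485) = -0.337938
  p = 33/161 = 0.204969; ln(p) = -1.584897; p*ln(p) = 0.204969 * (-1.584897) = -0.324855
  p = 50/161 = 0.310559; ln(p) = -1.169381; p*ln(p) = 0.310559 * (-1.169381) = -0.363162
  p = 20/161 = 0.124224; ln(p) = -2.085669; p*ln(p) = 0.124224 * (-2.085669) = -0.259090
  p = 21/161 = 0.130435; ln(p) = -2.036880; p*ln(p) = 0.130435 * (-2.036880) = -0.265680
sum(p*ln(p)) = (-0.337938) + (-0.324855) + (-0.363162) + (-0.259090) + (-0.265680) = -1.550725
H' = -(-1.550725) = 1.550725 ≈ 1.5507

1.5507


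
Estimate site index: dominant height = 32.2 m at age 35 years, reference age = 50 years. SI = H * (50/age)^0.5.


50/35 = 1.42857
(1.42857)^0.5 = 1.19523
SI = 32.2 * 1.19523 = 38.4864 ≈ 38.5 m

38.5 m


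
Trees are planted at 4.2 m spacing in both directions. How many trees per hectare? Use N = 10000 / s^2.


N = 10000 / 4.2^2 = 10000 / 17.64 = 566.893 ≈ 567 trees/ha

567 trees/ha


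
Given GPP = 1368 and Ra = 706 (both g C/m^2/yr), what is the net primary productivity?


NPP = GPP - Ra = 1368 - 706 = 662 g C/m^2/yr

662 g C/m^2/yr


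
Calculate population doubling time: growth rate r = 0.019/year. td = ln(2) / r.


td = ln(2) / 0.019 = 0.693147 / 0.019 = 36.4814 ≈ 36.5 years

36.5 years


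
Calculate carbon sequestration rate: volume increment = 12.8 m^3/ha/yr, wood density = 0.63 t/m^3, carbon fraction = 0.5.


C = 12.8 * 0.63 * 0.5 = 4.032 ≈ 4.03 t C/ha/yr

4.03 t C/ha/yr


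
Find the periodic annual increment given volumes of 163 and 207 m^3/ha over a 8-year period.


PAI = (V2 - V1) / period = (207 - 163) / 8 = 44 / 8 = 5.50 m^3/ha/yr

5.50 m^3/ha/yr


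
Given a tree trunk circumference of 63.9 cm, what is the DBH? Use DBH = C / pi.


DBH = C / pi = 63.9 / 3.141593 = 20.3400 ≈ 20.34 cm

20.34 cm


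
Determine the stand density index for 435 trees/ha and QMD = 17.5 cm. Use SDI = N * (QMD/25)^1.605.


QMD/25 = 17.5/25 = 0.7
(0.7)^1.605 = exp(1.605 * ln(0.7)) = exp(1.605 * (-0.356675)) = exp(-0.572463) = 0.564134
SDI = 435 * 0.564134 = 245.398 ≈ 245

245


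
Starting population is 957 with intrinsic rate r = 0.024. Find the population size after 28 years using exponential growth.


r*t = 0.024 * 28 = 0.672
exp(0.672) = 1.95815
N = 957 * 1.95815 = 1873.95 ≈ 1874

1874


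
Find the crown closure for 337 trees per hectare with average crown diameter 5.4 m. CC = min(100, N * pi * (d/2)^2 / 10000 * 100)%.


(d/2)^2 = (5.4/2)^2 = 2.7^2 = 7.29
Crown area = 3.141593 * 7.29 = 22.9022 m^2
N * area / 10000 * 100 = 337 * 22.9022 / 10000 * 100 = 77.1804
CC = min(100, 77.1804) = 77.1804 ≈ 77.2%

77.2%


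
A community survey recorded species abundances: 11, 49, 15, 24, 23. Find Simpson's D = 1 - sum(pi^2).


Total N = 11 + 49 + 15 + 24 + 23 = 122
Per-species terms:
  p = 11/122 = 0.090164; p^2 = 0.090164^2 = 0.008130
  p = 49/122 = 0.401639; p^2 = 0.401639^2 = 0.161314
  p = 15/122 = 0.122951; p^2 = 0.122951^2 = 0.015117
  p = 24/122 = 0.196721; p^2 = 0.196721^2 = 0.038699
  p = 23/122 = 0.188525; p^2 = 0.188525^2 = 0.035542
sum(p^2) = 0.008130 + 0.161314 + 0.015117 + 0.038699 + 0.035542 = 0.258802
D = 1 - 0.258802 = 0.741198 ≈ 0.7412

0.7412


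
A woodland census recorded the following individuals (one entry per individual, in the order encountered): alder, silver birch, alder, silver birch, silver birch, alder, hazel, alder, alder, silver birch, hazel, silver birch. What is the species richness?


Total individuals logged = 12
Distinct species (count of individuals): alder (5), silver birch (5), hazel (2)
Species richness = number of distinct species = 3

3


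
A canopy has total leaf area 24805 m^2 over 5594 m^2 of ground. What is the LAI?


LAI = 24805 / 5594 = 4.4342 ≈ 4.43

4.43


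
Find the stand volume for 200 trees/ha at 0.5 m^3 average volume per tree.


V_stand = 200 * 0.5 = 100.0 m^3/ha

100.0 m^3/ha


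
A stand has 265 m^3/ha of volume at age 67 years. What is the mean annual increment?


MAI = 265 / 67 = 3.9552 ≈ 3.96 m^3/ha/yr

3.96 m^3/ha/yr


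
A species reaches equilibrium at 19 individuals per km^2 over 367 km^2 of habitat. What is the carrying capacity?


K = 19 * 367 = 6973 individuals

6973 individuals


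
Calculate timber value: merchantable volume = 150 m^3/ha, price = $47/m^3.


Value = 150 * 47 = $7050/ha

$7050/ha


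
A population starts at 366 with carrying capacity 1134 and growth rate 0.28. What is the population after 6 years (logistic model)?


(K - N0)/N0 = (1134 - 366)/366 = 768/366 = 2.09836
r*t = 0.28 * 6 = 1.68; exp(-1.68) = 0.186374
2.09836 * 0.186374 = 0.391080
1 + 0.391080 = 1.39108
N = 1134 / 1.39108 = 815.194 ≈ 815

815


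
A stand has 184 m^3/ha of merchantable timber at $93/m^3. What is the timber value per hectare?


Value = 184 * 93 = $17112/ha

$17112/ha


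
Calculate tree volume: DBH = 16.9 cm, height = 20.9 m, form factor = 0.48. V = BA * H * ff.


(D/200)^2 = (16.9/200)^2 = 0.0845^2 = 0.00714025
BA = 3.141593 * 0.00714025 = 0.0224318 m^2
V = 0.0224318 * 20.9 * 0.48 = 0.225036 ≈ 0.225 m^3

0.225 m^3


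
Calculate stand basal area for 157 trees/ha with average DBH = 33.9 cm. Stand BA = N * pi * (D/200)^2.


(D/200)^2 = (33.9/200)^2 = 0.1695^2 = 0.02873025
Individual BA = 3.141593 * 0.02873025 = 0.0902588 m^2
Stand BA = 157 * 0.0902588 = 14.1706 ≈ 14.17 m^2/ha

14.17 m^2/ha


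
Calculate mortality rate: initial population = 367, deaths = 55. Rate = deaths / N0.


Mortality rate = 55 / 367 = 0.149864 ≈ 0.1499

0.1499


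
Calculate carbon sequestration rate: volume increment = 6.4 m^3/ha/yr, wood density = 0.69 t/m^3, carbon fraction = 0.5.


C = 6.4 * 0.69 * 0.5 = 2.208 ≈ 2.21 t C/ha/yr

2.21 t C/ha/yr


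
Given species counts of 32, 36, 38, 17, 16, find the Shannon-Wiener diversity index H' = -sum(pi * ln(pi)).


Total N = 32 + 36 + 38 + 17 + 16 = 139
Per-species terms:
  p = 32/139 = 0.230216; ln(p) = -1.468737; p*ln(p) = 0.230216 * (-1.468737) = -0.338127
  p = 36/139 = 0.258993; ln(p) = -1.350954; p*ln(p) = 0.258993 * (-1.350954) = -0.349888
  p = 38/139 = 0.273381; ln(p) = -1.296889; p*ln(p) = 0.273381 * (-1.296889) = -0.354545
  p = 17/139 = 0.122302; ln(p) = -2.101262; p*ln(p) = 0.122302 * (-2.101262) = -0.256989
  p = 16/139 = 0.115108; ln(p) = -2.161884; p*ln(p) = 0.115108 * (-2.161884) = -0.248850
sum(p*ln(p)) = (-0.338127) + (-0.349888) + (-0.354545) + (-0.256989) + (-0.248850) = -1.548399
H' = -(-1.548399) = 1.548399 ≈ 1.5484

1.5484


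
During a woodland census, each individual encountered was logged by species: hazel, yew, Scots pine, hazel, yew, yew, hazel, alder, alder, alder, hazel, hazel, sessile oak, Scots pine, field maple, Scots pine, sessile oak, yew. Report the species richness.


Total individuals logged = 18
Distinct species (count of individuals): hazel (5), yew (4), Scots pine (3), alder (3), sessile oak (2), field maple (1)
Species richness = number of distinct species = 6

6


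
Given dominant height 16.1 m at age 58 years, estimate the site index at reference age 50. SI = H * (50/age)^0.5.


50/58 = 0.862069
(0.862069)^0.5 = 0.928477
SI = 16.1 * 0.928477 = 14.9485 ≈ 14.9 m

14.9 m


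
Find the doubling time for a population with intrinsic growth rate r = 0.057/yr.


td = ln(2) / 0.057 = 0.693147 / 0.057 = 12.1605 ≈ 12.2 years

12.2 years


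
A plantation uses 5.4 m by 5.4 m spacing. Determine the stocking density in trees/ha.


N = 10000 / 5.4^2 = 10000 / 29.16 = 342.936 ≈ 343 trees/ha

343 trees/ha


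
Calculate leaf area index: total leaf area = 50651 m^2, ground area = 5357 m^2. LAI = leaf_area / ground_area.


LAI = 50651 / 5357 = 9.4551 ≈ 9.46

9.46


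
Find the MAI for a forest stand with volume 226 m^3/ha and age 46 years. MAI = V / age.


MAI = 226 / 46 = 4.9130 ≈ 4.91 m^3/ha/yr

4.91 m^3/ha/yr


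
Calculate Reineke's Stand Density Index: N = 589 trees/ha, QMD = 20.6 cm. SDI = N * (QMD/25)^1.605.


QMD/25 = 20.6/25 = 0.824
(0.824)^1.605 = exp(1.605 * ln(0.824)) = exp(1.605 * (-0.193585)) = exp(-0.310704) = 0.732931
SDI = 589 * 0.732931 = 431.696 ≈ 432

432


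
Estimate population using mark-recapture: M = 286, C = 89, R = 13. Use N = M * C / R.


N = M * C / R = 286 * 89 / 13 = 25454 / 13 = 1958

1958 individuals


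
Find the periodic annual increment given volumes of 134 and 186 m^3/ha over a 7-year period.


PAI = (V2 - V1) / period = (186 - 134) / 7 = 52 / 7 = 7.4286 ≈ 7.43 m^3/ha/yr

7.43 m^3/ha/yr


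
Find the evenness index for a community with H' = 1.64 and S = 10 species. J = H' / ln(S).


ln(10) = 2.30259
J = H' / ln(S) = 1.64 / 2.30259 = 0.712241 ≈ 0.7122

0.7122


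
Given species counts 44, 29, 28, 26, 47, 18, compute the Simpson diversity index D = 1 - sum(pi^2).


Total N = 44 + 29 + 28 + 26 + 47 + 18 = 192
Per-species terms:
  p = 44/192 = 0.229167; p^2 = 0.229167^2 = 0.052518
  p = 29/192 = 0.151042; p^2 = 0.151042^2 = 0.022814
  p = 28/192 = 0.145833; p^2 = 0.145833^2 = 0.021267
  p = 26/192 = 0.135417; p^2 = 0.135417^2 = 0.018338
  p = 47/192 = 0.244792; p^2 = 0.244792^2 = 0.059923
  p = 18/192 = 0.093750; p^2 = 0.093750^2 = 0.008789
sum(p^2) = 0.052518 + 0.022814 + 0.021267 + 0.018338 + 0.059923 + 0.008789 = 0.183649
D = 1 - 0.183649 = 0.816351 ≈ 0.8164

0.8164


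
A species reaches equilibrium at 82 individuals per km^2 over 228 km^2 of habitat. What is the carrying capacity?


K = 82 * 228 = 18696 individuals

18696 individuals


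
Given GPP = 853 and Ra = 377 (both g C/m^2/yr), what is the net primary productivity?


NPP = GPP - Ra = 853 - 377 = 476 g C/m^2/yr

476 g C/m^2/yr


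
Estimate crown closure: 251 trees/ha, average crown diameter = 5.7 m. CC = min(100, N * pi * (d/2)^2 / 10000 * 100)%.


(d/2)^2 = (5.7/2)^2 = 2.85^2 = 8.1225
Crown area = 3.141593 * 8.1225 = 25.5176 m^2
N * area / 10000 * 100 = 251 * 25.5176 / 10000 * 100 = 64.0492
CC = min(100, 64.0492) = 64.0492 ≈ 64.0%

64.0%


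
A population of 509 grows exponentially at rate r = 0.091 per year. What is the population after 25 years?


r*t = 0.091 * 25 = 2.275
exp(2.275) = 9.72792
N = 509 * 9.72792 = 4951.51 ≈ 4952

4952


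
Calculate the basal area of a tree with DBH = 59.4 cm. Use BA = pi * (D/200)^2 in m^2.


D/200 = 59.4/200 = 0.297 m
(D/200)^2 = 0.297^2 = 0.088209
BA = 3.141593 * 0.088209 = 0.277117 ≈ 0.2771 m^2

0.2771 m^2


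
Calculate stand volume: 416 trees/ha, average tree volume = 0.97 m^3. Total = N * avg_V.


V_stand = 416 * 0.97 = 403.52 ≈ 403.5 m^3/ha

403.5 m^3/ha


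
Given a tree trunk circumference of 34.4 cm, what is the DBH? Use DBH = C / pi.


DBH = C / pi = 34.4 / 3.141593 = 10.9499 ≈ 10.95 cm

10.95 cm


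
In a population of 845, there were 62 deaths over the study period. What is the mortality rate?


Mortality rate = 62 / 845 = 0.073373 ≈ 0.0734

0.0734


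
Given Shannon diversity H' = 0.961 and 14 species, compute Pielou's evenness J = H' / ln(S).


ln(14) = 2.63906
J = H' / ln(S) = 0.961 / 2.63906 = 0.364145 ≈ 0.3641

0.3641


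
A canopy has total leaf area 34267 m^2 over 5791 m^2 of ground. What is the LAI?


LAI = 34267 / 5791 = 5.9173 ≈ 5.92

5.92


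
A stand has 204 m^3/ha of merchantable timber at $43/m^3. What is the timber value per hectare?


Value = 204 * 43 = $8772/ha

$8772/ha


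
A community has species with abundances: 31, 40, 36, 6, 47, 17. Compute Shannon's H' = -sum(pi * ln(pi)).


Total N = 31 + 40 + 36 + 6 + 47 + 17 = 177
Per-species terms:
  p = 31/177 = 0.175141; ln(p) = -1.742164; p*ln(p) = 0.175141 * (-1.742164) = -0.305124
  p = 40/177 = 0.225989; ln(p) = -1.487269; p*ln(p) = 0.225989 * (-1.487269) = -0.336106
  p = 36/177 = 0.203390; ln(p) = -1.592630; p*ln(p) = 0.203390 * (-1.592630) = -0.323925
  p = 6/177 = 0.033898; ln(p) = -3.384399; p*ln(p) = 0.033898 * (-3.384399) = -0.114724
  p = 47/177 = 0.265537; ln(p) = -1.326001; p*ln(p) = 0.265537 * (-1.326001) = -0.352102
  p = 17/177 = 0.096045; ln(p) = -2.342938; p*ln(p) = 0.096045 * (-2.342938) = -0.225027
sum(p*ln(p)) = (-0.305124) + (-0.336106) + (-0.323925) + (-0.114724) + (-0.352102) + (-0.225027) = -1.657008
H' = -(-1.657008) = 1.657008 ≈ 1.6570

1.6570


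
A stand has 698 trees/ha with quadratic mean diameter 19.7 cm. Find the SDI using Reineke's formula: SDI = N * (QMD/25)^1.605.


QMD/25 = 19.7/25 = 0.788
(0.788)^1.605 = exp(1.605 * ln(0.788)) = exp(1.605 * (-0.238257)) = exp(-0.382402) = 0.682221
SDI = 698 * 0.682221 = 476.190 ≈ 476

476


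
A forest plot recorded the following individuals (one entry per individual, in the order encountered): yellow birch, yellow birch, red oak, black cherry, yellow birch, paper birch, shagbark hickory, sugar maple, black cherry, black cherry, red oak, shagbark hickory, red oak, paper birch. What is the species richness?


Total individuals logged = 14
Distinct species (count of individuals): yellow birch (3), red oak (3), black cherry (3), paper birch (2), shagbark hickory (2), sugar maple (1)
Species richness = number of distinct species = 6

6


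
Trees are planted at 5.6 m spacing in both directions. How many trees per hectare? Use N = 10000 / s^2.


N = 10000 / 5.6^2 = 10000 / 31.36 = 318.878 ≈ 319 trees/ha

319 trees/ha


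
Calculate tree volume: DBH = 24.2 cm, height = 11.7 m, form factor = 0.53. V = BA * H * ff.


(D/200)^2 = (24.2/200)^2 = 0.121^2 = 0.014641
BA = 3.141593 * 0.014641 = 0.0459961 m^2
V = 0.0459961 * 11.7 * 0.53 = 0.285222 ≈ 0.285 m^3

0.285 m^3


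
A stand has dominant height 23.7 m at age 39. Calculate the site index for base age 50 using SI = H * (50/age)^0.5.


50/39 = 1.28205
(1.28205)^0.5 = 1.13228
SI = 23.7 * 1.13228 = 26.8350 ≈ 26.8 m

26.8 m


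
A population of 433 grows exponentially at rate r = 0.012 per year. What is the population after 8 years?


r*t = 0.012 * 8 = 0.096
exp(0.096) = 1.10076
N = 433 * 1.10076 = 476.629 ≈ 477

477


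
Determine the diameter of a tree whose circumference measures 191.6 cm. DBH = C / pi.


DBH = C / pi = 191.6 / 3.141593 = 60.9882 ≈ 60.99 cm

60.99 cm


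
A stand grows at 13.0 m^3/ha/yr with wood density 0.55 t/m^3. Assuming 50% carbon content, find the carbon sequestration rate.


C = 13.0 * 0.55 * 0.5 = 3.575 ≈ 3.58 t C/ha/yr

3.58 t C/ha/yr


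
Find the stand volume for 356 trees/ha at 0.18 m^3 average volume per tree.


V_stand = 356 * 0.18 = 64.08 ≈ 64.1 m^3/ha

64.1 m^3/ha


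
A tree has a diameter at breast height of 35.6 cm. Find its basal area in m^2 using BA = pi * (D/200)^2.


D/200 = 35.6/200 = 0.178 m
(D/200)^2 = 0.178^2 = 0.031684
BA = 3.141593 * 0.031684 = 0.0995382 ≈ 0.0995 m^2

0.0995 m^2


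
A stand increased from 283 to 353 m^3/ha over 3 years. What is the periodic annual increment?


PAI = (V2 - V1) / period = (353 - 283) / 3 = 70 / 3 = 23.3333 ≈ 23.33 m^3/ha/yr

23.33 m^3/ha/yr


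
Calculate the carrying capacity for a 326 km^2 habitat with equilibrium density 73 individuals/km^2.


K = 73 * 326 = 23798 individuals

23798 individuals


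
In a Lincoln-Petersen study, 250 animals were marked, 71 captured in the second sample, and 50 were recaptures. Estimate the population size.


N = M * C / R = 250 * 71 / 50 = 17750 / 50 = 355

355 individuals


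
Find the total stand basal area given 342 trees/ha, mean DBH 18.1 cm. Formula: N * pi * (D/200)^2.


(D/200)^2 = (18.1/200)^2 = 0.0905^2 = 0.00819025
Individual BA = 3.141593 * 0.00819025 = 0.0257304 m^2
Stand BA = 342 * 0.0257304 = 8.79980 ≈ 8.80 m^2/ha

8.80 m^2/ha


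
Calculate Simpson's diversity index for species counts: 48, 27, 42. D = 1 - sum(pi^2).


Total N = 48 + 27 + 42 = 117
Per-species terms:
  p = 48/117 = 0.410256; p^2 = 0.410256^2 = 0.168310
  p = 27/117 = 0.230769; p^2 = 0.230769^2 = 0.053254
  p = 42/117 = 0.358974; p^2 = 0.358974^2 = 0.128862
sum(p^2) = 0.168310 + 0.053254 + 0.128862 = 0.350426
D = 1 - 0.350426 = 0.649574 ≈ 0.6496

0.6496


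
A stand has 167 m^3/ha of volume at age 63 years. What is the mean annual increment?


MAI = 167 / 63 = 2.6508 ≈ 2.65 m^3/ha/yr

2.65 m^3/ha/yr


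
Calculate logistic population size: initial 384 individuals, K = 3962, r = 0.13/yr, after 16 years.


(K - N0)/N0 = (3962 - 384)/384 = 3578/384 = 9.31771
r*t = 0.13 * 16 = 2.08; exp(-2.08) = 0.124930
9.31771 * 0.124930 = 1.16406
1 + 1.16406 = 2.16406
N = 3962 / 2.16406 = 1830.82 ≈ 1831

1831


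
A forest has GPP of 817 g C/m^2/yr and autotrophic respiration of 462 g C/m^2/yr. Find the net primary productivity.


NPP = GPP - Ra = 817 - 462 = 355 g C/m^2/yr

355 g C/m^2/yr


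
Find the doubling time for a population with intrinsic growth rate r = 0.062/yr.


td = ln(2) / 0.062 = 0.693147 / 0.062 = 11.1798 ≈ 11.2 years

11.2 years


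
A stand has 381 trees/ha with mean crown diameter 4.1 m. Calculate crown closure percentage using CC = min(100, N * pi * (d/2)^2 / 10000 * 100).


(d/2)^2 = (4.1/2)^2 = 2.05^2 = 4.2025
Crown area = 3.141593 * 4.2025 = 13.2025 m^2
N * area / 10000 * 100 = 381 * 13.2025 / 10000 * 100 = 50.3015
CC = min(100, 50.3015) = 50.3015 ≈ 50.3%

50.3%


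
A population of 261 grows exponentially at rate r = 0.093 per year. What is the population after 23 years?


r*t = 0.093 * 23 = 2.139
exp(2.139) = 8.49094
N = 261 * 8.49094 = 2216.14 ≈ 2216

2216


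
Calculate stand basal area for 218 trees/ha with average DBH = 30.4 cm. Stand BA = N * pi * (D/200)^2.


(D/200)^2 = (30.4/200)^2 = 0.152^2 = 0.023104
Individual BA = 3.141593 * 0.023104 = 0.0725834 m^2
Stand BA = 218 * 0.0725834 = 15.8232 ≈ 15.82 m^2/ha

15.82 m^2/ha


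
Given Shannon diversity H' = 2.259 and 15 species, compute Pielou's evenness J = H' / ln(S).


ln(15) = 2.70805
J = H' / ln(S) = 2.259 / 2.70805 = 0.834180 ≈ 0.8342

0.8342


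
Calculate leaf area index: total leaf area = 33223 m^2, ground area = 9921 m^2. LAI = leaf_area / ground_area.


LAI = 33223 / 9921 = 3.3488 ≈ 3.35

3.35


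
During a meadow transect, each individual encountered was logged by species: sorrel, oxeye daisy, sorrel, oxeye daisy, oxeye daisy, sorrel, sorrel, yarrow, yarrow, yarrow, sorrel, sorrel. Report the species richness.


Total individuals logged = 12
Distinct species (count of individuals): sorrel (6), oxeye daisy (3), yarrow (3)
Species richness = number of distinct species = 3

3


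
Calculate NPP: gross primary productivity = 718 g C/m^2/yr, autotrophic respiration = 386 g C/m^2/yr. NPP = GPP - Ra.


NPP = GPP - Ra = 718 - 386 = 332 g C/m^2/yr

332 g C/m^2/yr


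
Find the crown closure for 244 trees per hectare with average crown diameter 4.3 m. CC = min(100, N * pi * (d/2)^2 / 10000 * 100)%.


(d/2)^2 = (4.3/2)^2 = 2.15^2 = 4.6225
Crown area = 3.141593 * 4.6225 = 14.5220 m^2
N * area / 10000 * 100 = 244 * 14.5220 / 10000 * 100 = 35.4337
CC = min(100, 35.4337) = 35.4337 ≈ 35.4%

35.4%


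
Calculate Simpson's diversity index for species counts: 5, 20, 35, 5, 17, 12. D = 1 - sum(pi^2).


Total N = 5 + 20 + 35 + 5 + 17 + 12 = 94
Per-species terms:
  p = 5/94 = 0.053191; p^2 = 0.053191^2 = 0.002829
  p = 20/94 = 0.212766; p^2 = 0.212766^2 = 0.045269
  p = 35/94 = 0.372340; p^2 = 0.372340^2 = 0.138637
  p = 5/94 = 0.053191; p^2 = 0.053191^2 = 0.002829
  p = 17/94 = 0.180851; p^2 = 0.180851^2 = 0.032707
  p = 12/94 = 0.127660; p^2 = 0.127660^2 = 0.016297
sum(p^2) = 0.002829 + 0.045269 + 0.138637 + 0.002829 + 0.032707 + 0.016297 = 0.238568
D = 1 - 0.238568 = 0.761432 ≈ 0.7614

0.7614


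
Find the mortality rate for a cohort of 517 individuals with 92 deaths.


Mortality rate = 92 / 517 = 0.1779497 ≈ 0.1779

0.1779


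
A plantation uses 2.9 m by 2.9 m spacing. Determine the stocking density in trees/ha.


N = 10000 / 2.9^2 = 10000 / 8.41 = 1189.06 ≈ 1189 trees/ha

1189 trees/ha


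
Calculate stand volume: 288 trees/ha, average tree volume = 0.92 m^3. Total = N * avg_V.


V_stand = 288 * 0.92 = 264.96 ≈ 265.0 m^3/ha

265.0 m^3/ha


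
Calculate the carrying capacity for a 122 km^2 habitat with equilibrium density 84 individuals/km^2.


K = 84 * 122 = 10248 individuals

10248 individuals


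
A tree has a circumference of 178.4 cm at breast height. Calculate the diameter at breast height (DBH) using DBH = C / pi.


DBH = C / pi = 178.4 / 3.141593 = 56.7865 ≈ 56.79 cm

56.79 cm


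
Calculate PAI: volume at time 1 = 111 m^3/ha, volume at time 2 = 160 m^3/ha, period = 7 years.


PAI = (V2 - V1) / period = (160 - 111) / 7 = 49 / 7 = 7.00 m^3/ha/yr

7.00 m^3/ha/yr


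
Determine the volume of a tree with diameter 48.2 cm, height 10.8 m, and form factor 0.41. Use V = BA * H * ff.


(D/200)^2 = (48.2/200)^2 = 0.241^2 = 0.058081
BA = 3.141593 * 0.058081 = 0.182467 m^2
V = 0.182467 * 10.8 * 0.41 = 0.807964 ≈ 0.808 m^3

0.808 m^3


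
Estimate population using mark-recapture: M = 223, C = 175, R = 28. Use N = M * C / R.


N = M * C / R = 223 * 175 / 28 = 39025 / 28 = 1393.75 ≈ 1394

1394 individuals


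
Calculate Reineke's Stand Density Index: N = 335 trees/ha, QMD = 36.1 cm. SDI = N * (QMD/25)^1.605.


QMD/25 = 36.1/25 = 1.444
(1.444)^1.605 = exp(1.605 * ln(1.444)) = exp(1.605 * 0.367417) = exp(0.589704) = 1.80345
SDI = 335 * 1.80345 = 604.156 ≈ 604

604


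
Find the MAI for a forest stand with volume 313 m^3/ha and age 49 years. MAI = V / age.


MAI = 313 / 49 = 6.3878 ≈ 6.39 m^3/ha/yr

6.39 m^3/ha/yr


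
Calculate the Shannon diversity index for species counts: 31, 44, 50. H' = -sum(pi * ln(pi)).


Total N = 31 + 44 + 50 = 125
Per-species terms:
  p = 31/125 = 0.248000; ln(p) = -1.394327; p*ln(p) = 0.248000 * (-1.394327) = -0.345793
  p = 44/125 = 0.352000; ln(p) = -1.044124; p*ln(p) = 0.352000 * (-1.044124) = -0.367532
  p = 50/125 = 0.400000; ln(p) = -0.916291; p*ln(p) = 0.400000 * (-0.916291) = -0.366516
sum(p*ln(p)) = (-0.345793) + (-0.367532) + (-0.366516) = -1.079841
H' = -(-1.079841) = 1.079841 ≈ 1.0798

1.0798


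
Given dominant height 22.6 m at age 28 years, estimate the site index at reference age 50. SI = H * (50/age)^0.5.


50/28 = 1.78571
(1.78571)^0.5 = 1.33630
SI = 22.6 * 1.33630 = 30.2004 ≈ 30.2 m

30.2 m


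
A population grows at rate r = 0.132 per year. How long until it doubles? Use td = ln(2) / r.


td = ln(2) / 0.132 = 0.693147 / 0.132 = 5.25111 ≈ 5.3 years

5.3 years


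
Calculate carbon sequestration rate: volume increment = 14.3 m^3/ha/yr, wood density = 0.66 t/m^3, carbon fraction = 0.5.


C = 14.3 * 0.66 * 0.5 = 4.719 ≈ 4.72 t C/ha/yr

4.72 t C/ha/yr


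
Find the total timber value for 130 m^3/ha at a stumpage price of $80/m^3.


Value = 130 * 80 = $10400/ha

$10400/ha


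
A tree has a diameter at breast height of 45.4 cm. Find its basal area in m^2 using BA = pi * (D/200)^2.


D/200 = 45.4/200 = 0.227 m
(D/200)^2 = 0.227^2 = 0.051529
BA = 3.141593 * 0.051529 = 0.161883 ≈ 0.1619 m^2

0.1619 m^2


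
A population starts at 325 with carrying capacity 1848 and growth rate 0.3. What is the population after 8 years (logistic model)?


(K - N0)/N0 = (1848 - 325)/325 = 1523/325 = 4.68615
r*t = 0.3 * 8 = 2.4; exp(-2.4) = 0.0907180
4.68615 * 0.0907180 = 0.425118
1 + 0.425118 = 1.42512
N = 1848 / 1.42512 = 1296.73 ≈ 1297

1297


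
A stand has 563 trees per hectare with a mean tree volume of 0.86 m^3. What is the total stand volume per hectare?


V_stand = 563 * 0.86 = 484.18 ≈ 484.2 m^3/ha

484.2 m^3/ha


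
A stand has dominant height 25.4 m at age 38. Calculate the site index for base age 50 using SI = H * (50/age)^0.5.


50/38 = 1.31579
(1.31579)^0.5 = 1.14708
SI = 25.4 * 1.14708 = 29.1358 ≈ 29.1 m

29.1 m


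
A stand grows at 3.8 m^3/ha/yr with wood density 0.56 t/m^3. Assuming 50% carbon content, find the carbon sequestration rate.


C = 3.8 * 0.56 * 0.5 = 1.064 ≈ 1.06 t C/ha/yr

1.06 t C/ha/yr


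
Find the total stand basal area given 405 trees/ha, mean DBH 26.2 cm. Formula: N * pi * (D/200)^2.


(D/200)^2 = (26.2/200)^2 = 0.131^2 = 0.017161
Individual BA = 3.141593 * 0.017161 = 0.0539129 m^2
Stand BA = 405 * 0.0539129 = 21.8347 ≈ 21.83 m^2/ha

21.83 m^2/ha


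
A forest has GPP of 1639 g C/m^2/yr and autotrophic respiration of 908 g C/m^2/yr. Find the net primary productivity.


NPP = GPP - Ra = 1639 - 908 = 731 g C/m^2/yr

731 g C/m^2/yr


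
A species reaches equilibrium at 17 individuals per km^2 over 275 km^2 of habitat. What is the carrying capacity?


K = 17 * 275 = 4675 individuals

4675 individuals


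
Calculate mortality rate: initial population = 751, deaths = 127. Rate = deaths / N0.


Mortality rate = 127 / 751 = 0.169108 ≈ 0.1691

0.1691


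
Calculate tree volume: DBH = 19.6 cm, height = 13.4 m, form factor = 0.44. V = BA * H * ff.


(D/200)^2 = (19.6/200)^2 = 0.098^2 = 0.009604
BA = 3.141593 * 0.009604 = 0.0301719 m^2
V = 0.0301719 * 13.4 * 0.44 = 0.177894 ≈ 0.178 m^3

0.178 m^3


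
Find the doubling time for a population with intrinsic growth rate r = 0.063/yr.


td = ln(2) / 0.063 = 0.693147 / 0.063 = 11.0023 ≈ 11.0 years

11.0 years


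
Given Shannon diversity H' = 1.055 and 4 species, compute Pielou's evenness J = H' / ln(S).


ln(4) = 1.38629
J = H' / ln(S) = 1.055 / 1.38629 = 0.761024 ≈ 0.7610

0.7610


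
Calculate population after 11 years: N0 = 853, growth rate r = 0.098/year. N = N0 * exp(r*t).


r*t = 0.098 * 11 = 1.078
exp(1.078) = 2.93880
N = 853 * 2.93880 = 2506.80 ≈ 2507

2507


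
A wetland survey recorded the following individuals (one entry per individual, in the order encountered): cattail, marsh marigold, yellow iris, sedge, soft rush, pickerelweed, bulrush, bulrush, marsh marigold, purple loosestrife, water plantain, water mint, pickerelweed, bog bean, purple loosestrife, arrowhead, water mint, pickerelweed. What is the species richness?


Total individuals logged = 18
Distinct species (count of individuals): cattail (1), marsh marigold (2), yellow iris (1), sedge (1), soft rush (1), pickerelweed (3), bulrush (2), purple loosestrife (2), water plantain (1), water mint (2), bog bean (1), arrowhead (1)
Species richness = number of distinct species = 12

12


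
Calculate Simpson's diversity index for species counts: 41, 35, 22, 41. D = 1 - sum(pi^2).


Total N = 41 + 35 + 22 + 41 = 139
Per-species terms:
  p = 41/139 = 0.294964; p^2 = 0.294964^2 = 0.087004
  p = 35/139 = 0.251799; p^2 = 0.251799^2 = 0.063403
  p = 22/139 = 0.158273; p^2 = 0.158273^2 = 0.025050
  p = 41/139 = 0.294964; p^2 = 0.294964^2 = 0.087004
sum(p^2) = 0.087004 + 0.063403 + 0.025050 + 0.087004 = 0.262461
D = 1 - 0.262461 = 0.737539 ≈ 0.7375

0.7375


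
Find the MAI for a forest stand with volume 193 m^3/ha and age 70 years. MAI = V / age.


MAI = 193 / 70 = 2.7571 ≈ 2.76 m^3/ha/yr

2.76 m^3/ha/yr


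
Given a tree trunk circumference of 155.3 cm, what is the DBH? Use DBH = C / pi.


DBH = C / pi = 155.3 / 3.141593 = 49.4335 ≈ 49.43 cm

49.43 cm


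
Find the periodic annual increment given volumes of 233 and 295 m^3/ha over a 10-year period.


PAI = (V2 - V1) / period = (295 - 233) / 10 = 62 / 10 = 6.20 m^3/ha/yr

6.20 m^3/ha/yr


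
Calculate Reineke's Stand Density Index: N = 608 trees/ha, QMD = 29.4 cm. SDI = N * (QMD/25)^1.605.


QMD/25 = 29.4/25 = 1.176
(1.176)^1.605 = exp(1.605 * ln(1.176)) = exp(1.605 * 0.162119) = exp(0.260201) = 1.29719
SDI = 608 * 1.29719 = 788.692 ≈ 789

789


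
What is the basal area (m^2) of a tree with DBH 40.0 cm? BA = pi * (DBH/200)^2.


D/200 = 40.0/200 = 0.2 m
(D/200)^2 = 0.2^2 = 0.04
BA = 3.141593 * 0.04 = 0.125664 ≈ 0.1257 m^2

0.1257 m^2


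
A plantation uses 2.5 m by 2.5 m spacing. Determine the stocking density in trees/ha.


N = 10000 / 2.5^2 = 10000 / 6.25 = 1600.00 ≈ 1600 trees/ha

1600 trees/ha


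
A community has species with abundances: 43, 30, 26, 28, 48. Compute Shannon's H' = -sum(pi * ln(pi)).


Total N = 43 + 30 + 26 + 28 + 48 = 175
Per-species terms:
  p = 43/175 = 0.245714; ln(p) = -1.403587; p*ln(p) = 0.245714 * (-1.403587) = -0.344881
  p = 30/175 = 0.171429; ln(p) = -1.763586; p*ln(p) = 0.171429 * (-1.763586) = -0.302330
  p = 26/175 = 0.148571; ln(p) = -1.906692; p*ln(p) = 0.148571 * (-1.906692) = -0.283279
  p = 28/175 = 0.160000; ln(p) = -1.832581; p*ln(p) = 0.160000 * (-1.832581) = -0.293213
  p = 48/175 = 0.274286; ln(p) = -1.293584; p*ln(p) = 0.274286 * (-1.293584) = -0.354812
sum(p*ln(p)) = (-0.344881) + (-0.302330) + (-0.283279) + (-0.293213) + (-0.354812) = -1.578515
H' = -(-1.578515) = 1.578515 ≈ 1.5785

1.5785


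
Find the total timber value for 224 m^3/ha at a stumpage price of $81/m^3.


Value = 224 * 81 = $18144/ha

$18144/ha


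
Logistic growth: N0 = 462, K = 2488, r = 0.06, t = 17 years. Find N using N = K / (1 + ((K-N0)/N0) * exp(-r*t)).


(K - N0)/N0 = (2488 - 462)/462 = 2026/462 = 4.38528
r*t = 0.06 * 17 = 1.02; exp(-1.02) = 0.360595
4.38528 * 0.360595 = 1.58131
1 + 1.58131 = 2.58131
N = 2488 / 2.58131 = 963.852 ≈ 964

964


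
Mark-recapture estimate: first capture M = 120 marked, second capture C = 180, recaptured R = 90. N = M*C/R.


N = M * C / R = 120 * 180 / 90 = 21600 / 90 = 240

240 individuals


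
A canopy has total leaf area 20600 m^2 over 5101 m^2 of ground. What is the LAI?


LAI = 20600 / 5101 = 4.0384 ≈ 4.04

4.04


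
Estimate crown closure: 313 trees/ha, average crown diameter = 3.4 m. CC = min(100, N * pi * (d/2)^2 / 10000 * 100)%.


(d/2)^2 = (3.4/2)^2 = 1.7^2 = 2.89
Crown area = 3.141593 * 2.89 = 9.07920 m^2
N * area / 10000 * 100 = 313 * 9.07920 / 10000 * 100 = 28.4179
CC = min(100, 28.4179) = 28.4179 ≈ 28.4%

28.4%


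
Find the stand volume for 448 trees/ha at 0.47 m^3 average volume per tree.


V_stand = 448 * 0.47 = 210.56 ≈ 210.6 m^3/ha

210.6 m^3/ha


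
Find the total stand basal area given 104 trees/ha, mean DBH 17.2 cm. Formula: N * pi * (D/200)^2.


(D/200)^2 = (17.2/200)^2 = 0.086^2 = 0.007396
Individual BA = 3.141593 * 0.007396 = 0.0232352 m^2
Stand BA = 104 * 0.0232352 = 2.41646 ≈ 2.42 m^2/ha

2.42 m^2/ha


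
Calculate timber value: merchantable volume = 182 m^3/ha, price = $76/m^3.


Value = 182 * 76 = $13832/ha

$13832/ha


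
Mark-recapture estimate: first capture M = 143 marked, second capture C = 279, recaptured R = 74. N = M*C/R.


N = M * C / R = 143 * 279 / 74 = 39897 / 74 = 539.15 ≈ 539

539 individuals


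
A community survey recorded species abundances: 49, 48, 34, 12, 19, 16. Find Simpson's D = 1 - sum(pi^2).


Total N = 49 + 48 + 34 + 12 + 19 + 16 = 178
Per-species terms:
  p = 49/178 = 0.275281; p^2 = 0.275281^2 = 0.075780
  p = 48/178 = 0.269663; p^2 = 0.269663^2 = 0.072718
  p = 34/178 = 0.191011; p^2 = 0.191011^2 = 0.036485
  p = 12/178 = 0.067416; p^2 = 0.067416^2 = 0.004545
  p = 19/178 = 0.106742; p^2 = 0.106742^2 = 0.011394
  p = 16/178 = 0.089888; p^2 = 0.089888^2 = 0.008080
sum(p^2) = 0.075780 + 0.072718 + 0.036485 + 0.004545 + 0.011394 + 0.008080 = 0.209002
D = 1 - 0.209002 = 0.790998 ≈ 0.7910

0.7910


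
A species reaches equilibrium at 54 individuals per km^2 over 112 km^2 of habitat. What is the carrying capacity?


K = 54 * 112 = 6048 individuals

6048 individuals


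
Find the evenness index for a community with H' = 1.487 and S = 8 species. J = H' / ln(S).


ln(8) = 2.07944
J = H' / ln(S) = 1.487 / 2.07944 = 0.715096 ≈ 0.7151

0.7151


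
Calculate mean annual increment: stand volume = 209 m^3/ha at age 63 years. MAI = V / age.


MAI = 209 / 63 = 3.3175 ≈ 3.32 m^3/ha/yr

3.32 m^3/ha/yr


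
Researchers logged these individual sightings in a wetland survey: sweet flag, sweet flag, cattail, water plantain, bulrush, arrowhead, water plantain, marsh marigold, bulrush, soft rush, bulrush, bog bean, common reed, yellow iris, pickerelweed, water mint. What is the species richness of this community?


Total individuals logged = 16
Distinct species (count of individuals): sweet flag (2), cattail (1), water plantain (2), bulrush (3), arrowhead (1), marsh marigold (1), soft rush (1), bog bean (1), common reed (1), yellow iris (1), pickerelweed (1), water mint (1)
Species richness = number of distinct species = 12

12


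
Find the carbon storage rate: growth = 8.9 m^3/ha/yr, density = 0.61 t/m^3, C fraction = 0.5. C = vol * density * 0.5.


C = 8.9 * 0.61 * 0.5 = 2.7145 ≈ 2.71 t C/ha/yr

2.71 t C/ha/yr


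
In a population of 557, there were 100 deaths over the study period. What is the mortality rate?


Mortality rate = 100 / 557 = 0.179533 ≈ 0.1795

0.1795


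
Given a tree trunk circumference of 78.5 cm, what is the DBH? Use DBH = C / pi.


DBH = C / pi = 78.5 / 3.141593 = 24.9873 ≈ 24.99 cm

24.99 cm


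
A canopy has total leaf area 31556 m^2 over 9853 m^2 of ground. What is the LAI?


LAI = 31556 / 9853 = 3.2027 ≈ 3.20

3.20


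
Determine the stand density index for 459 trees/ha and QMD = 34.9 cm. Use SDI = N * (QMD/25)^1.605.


QMD/25 = 34.9/25 = 1.396
(1.396)^1.605 = exp(1.605 * ln(1.396)) = exp(1.605 * 0.333611) = exp(0.535446) = 1.70821
SDI = 459 * 1.70821 = 784.068 ≈ 784

784


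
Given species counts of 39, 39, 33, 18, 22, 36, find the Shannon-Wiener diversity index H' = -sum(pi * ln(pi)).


Total N = 39 + 39 + 33 + 18 + 22 + 36 = 187
Per-species terms:
  p = 39/187 = 0.208556; ln(p) = -1.567548; p*ln(p) = 0.208556 * (-1.567548) = -0.326922
  p = 39/187 = 0.208556; ln(p) = -1.567548; p*ln(p) = 0.208556 * (-1.567548) = -0.326922
  p = 33/187 = 0.176471; ln(p) = -1.734599; p*ln(p) = 0.176471 * (-1.734599) = -0.306106
  p = 18/187 = 0.096257; ln(p) = -2.340734; p*ln(p) = 0.096257 * (-2.340734) = -0.225312
  p = 22/187 = 0.117647; ln(p) = -2.140067; p*ln(p) = 0.117647 * (-2.140067) = -0.251772
  p = 36/187 = 0.192513; ln(p) = -1.647592; p*ln(p) = 0.192513 * (-1.647592) = -0.317183
sum(p*ln(p)) = (-0.326922) + (-0.326922) + (-0.306106) + (-0.225312) + (-0.251772) + (-0.317183) = -1.754217
H' = -(-1.754217) = 1.754217 ≈ 1.7542

1.7542


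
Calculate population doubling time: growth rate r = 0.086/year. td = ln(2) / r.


td = ln(2) / 0.086 = 0.693147 / 0.086 = 8.05985 ≈ 8.1 years

8.1 years


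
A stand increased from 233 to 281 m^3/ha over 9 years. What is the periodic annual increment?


PAI = (V2 - V1) / period = (281 - 233) / 9 = 48 / 9 = 5.3333 ≈ 5.33 m^3/ha/yr

5.33 m^3/ha/yr


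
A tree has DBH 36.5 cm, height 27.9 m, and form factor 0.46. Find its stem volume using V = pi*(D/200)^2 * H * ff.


(D/200)^2 = (36.5/200)^2 = 0.1825^2 = 0.03330625
BA = 3.141593 * 0.03330625 = 0.104635 m^2
V = 0.104635 * 27.9 * 0.46 = 1.34289 ≈ 1.343 m^3

1.343 m^3


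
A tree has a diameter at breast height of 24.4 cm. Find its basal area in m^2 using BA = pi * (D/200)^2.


D/200 = 24.4/200 = 0.122 m
(D/200)^2 = 0.122^2 = 0.014884
BA = 3.141593 * 0.014884 = 0.0467595 ≈ 0.0468 m^2

0.0468 m^2


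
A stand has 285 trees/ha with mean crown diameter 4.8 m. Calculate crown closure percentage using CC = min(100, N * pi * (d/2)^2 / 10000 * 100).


(d/2)^2 = (4.8/2)^2 = 2.4^2 = 5.76
Crown area = 3.141593 * 5.76 = 18.0956 m^2
N * area / 10000 * 100 = 285 * 18.0956 / 10000 * 100 = 51.5725
CC = min(100, 51.5725) = 51.5725 ≈ 51.6%

51.6%


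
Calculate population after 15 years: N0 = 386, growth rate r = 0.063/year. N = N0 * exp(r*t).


r*t = 0.063 * 15 = 0.945
exp(0.945) = 2.57281
N = 386 * 2.57281 = 993.105 ≈ 993

993


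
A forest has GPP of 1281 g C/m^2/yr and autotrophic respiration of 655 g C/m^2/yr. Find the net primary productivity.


NPP = GPP - Ra = 1281 - 655 = 626 g C/m^2/yr

626 g C/m^2/yr


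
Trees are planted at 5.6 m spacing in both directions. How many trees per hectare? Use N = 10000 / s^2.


N = 10000 / 5.6^2 = 10000 / 31.36 = 318.878 ≈ 319 trees/ha

319 trees/ha


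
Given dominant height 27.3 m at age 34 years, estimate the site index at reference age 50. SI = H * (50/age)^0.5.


50/34 = 1.47059
(1.47059)^0.5 = 1.21268
SI = 27.3 * 1.21268 = 33.1062 ≈ 33.1 m

33.1 m


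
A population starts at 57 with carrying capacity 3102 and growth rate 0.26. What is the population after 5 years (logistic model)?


(K - N0)/N0 = (3102 - 57)/57 = 3045/57 = 53.4211
r*t = 0.26 * 5 = 1.3; exp(-1.3) = 0.272532
53.4211 * 0.272532 = 14.5590
1 + 14.5590 = 15.5590
N = 3102 / 15.5590 = 199.370 ≈ 199

199


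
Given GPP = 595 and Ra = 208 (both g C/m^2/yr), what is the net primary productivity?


NPP = GPP - Ra = 595 - 208 = 387 g C/m^2/yr

387 g C/m^2/yr


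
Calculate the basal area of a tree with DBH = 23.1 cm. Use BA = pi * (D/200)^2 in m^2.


D/200 = 23.1/200 = 0.1155 m
(D/200)^2 = 0.1155^2 = 0.01334025
BA = 3.141593 * 0.01334025 = 0.0419096 ≈ 0.0419 m^2

0.0419 m^2


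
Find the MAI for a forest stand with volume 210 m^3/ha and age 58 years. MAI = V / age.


MAI = 210 / 58 = 3.6207 ≈ 3.62 m^3/ha/yr

3.62 m^3/ha/yr


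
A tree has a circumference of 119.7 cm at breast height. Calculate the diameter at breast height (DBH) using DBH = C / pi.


DBH = C / pi = 119.7 / 3.141593 = 38.1017 ≈ 38.10 cm

38.10 cm


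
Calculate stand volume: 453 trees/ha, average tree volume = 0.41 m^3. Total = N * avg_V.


V_stand = 453 * 0.41 = 185.73 ≈ 185.7 m^3/ha

185.7 m^3/ha


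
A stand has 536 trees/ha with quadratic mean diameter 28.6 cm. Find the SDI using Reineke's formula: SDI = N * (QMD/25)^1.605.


QMD/25 = 28.6/25 = 1.144
(1.144)^1.605 = exp(1.605 * ln(1.144)) = exp(1.605 * 0.134531) = exp(0.215922) = 1.24101
SDI = 536 * 1.24101 = 665.181 ≈ 665

665


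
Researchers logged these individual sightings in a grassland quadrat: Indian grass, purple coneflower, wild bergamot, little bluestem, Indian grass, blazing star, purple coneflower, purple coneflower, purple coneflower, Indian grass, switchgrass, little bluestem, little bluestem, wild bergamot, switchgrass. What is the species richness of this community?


Total individuals logged = 15
Distinct species (count of individuals): Indian grass (3), purple coneflower (4), wild bergamot (2), little bluestem (3), blazing star (1), switchgrass (2)
Species richness = number of distinct species = 6

6


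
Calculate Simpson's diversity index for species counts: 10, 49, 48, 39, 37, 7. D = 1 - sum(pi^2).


Total N = 10 + 49 + 48 + 39 + 37 + 7 = 190
Per-species terms:
  p = 10/190 = 0.052632; p^2 = 0.052632^2 = 0.002770
  p = 49/190 = 0.257895; p^2 = 0.257895^2 = 0.066510
  p = 48/190 = 0.252632; p^2 = 0.252632^2 = 0.063823
  p = 39/190 = 0.205263; p^2 = 0.205263^2 = 0.042133
  p = 37/190 = 0.194737; p^2 = 0.194737^2 = 0.037922
  p = 7/190 = 0.036842; p^2 = 0.036842^2 = 0.001357
sum(p^2) = 0.002770 + 0.066510 + 0.063823 + 0.042133 + 0.037922 + 0.001357 = 0.214515
D = 1 - 0.214515 = 0.785485 ≈ 0.7855

0.7855


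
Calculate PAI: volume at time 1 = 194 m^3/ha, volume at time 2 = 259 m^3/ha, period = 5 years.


PAI = (V2 - V1) / period = (259 - 194) / 5 = 65 / 5 = 13.00 m^3/ha/yr

13.00 m^3/ha/yr


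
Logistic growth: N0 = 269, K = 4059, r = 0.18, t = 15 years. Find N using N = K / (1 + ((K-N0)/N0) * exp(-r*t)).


(K - N0)/N0 = (4059 - 269)/269 = 3790/269 = 14.0892
r*t = 0.18 * 15 = 2.7; exp(-2.7) = 0.0672055
14.0892 * 0.0672055 = 0.946872
1 + 0.946872 = 1.94687
N = 4059 / 1.94687 = 2084.88 ≈ 2085

2085
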